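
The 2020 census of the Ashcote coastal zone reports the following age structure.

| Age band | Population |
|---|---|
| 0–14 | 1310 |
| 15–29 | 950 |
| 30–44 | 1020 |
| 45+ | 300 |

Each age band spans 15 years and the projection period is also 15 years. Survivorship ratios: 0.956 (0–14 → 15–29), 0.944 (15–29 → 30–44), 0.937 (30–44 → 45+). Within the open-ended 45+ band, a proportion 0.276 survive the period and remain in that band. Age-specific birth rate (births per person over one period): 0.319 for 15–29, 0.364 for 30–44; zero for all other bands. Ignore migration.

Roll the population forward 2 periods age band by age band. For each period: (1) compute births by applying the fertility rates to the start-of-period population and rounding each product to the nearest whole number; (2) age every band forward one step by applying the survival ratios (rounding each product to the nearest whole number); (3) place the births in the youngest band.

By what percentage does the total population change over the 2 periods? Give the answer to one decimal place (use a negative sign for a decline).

2.8

After projecting period 1:
Births: 950 × 0.319 = 303 ; 1020 × 0.364 = 371 ⇒ total 674
15–29: 1310 × 0.956 = 1252
30–44: 950 × 0.944 = 897
45+: 1020 × 0.937 + 300 × 0.276 = 956 + 83 = 1039
Giving 674 / 1252 / 897 / 1039.
After projecting period 2:
Births: 1252 × 0.319 = 399 ; 897 × 0.364 = 327 ⇒ total 726
15–29: 674 × 0.956 = 644
30–44: 1252 × 0.944 = 1182
45+: 897 × 0.937 + 1039 × 0.276 = 840 + 287 = 1127
Giving 726 / 644 / 1182 / 1127.
Total: 3580 → 3679; change = 99; percentage change = 2.8%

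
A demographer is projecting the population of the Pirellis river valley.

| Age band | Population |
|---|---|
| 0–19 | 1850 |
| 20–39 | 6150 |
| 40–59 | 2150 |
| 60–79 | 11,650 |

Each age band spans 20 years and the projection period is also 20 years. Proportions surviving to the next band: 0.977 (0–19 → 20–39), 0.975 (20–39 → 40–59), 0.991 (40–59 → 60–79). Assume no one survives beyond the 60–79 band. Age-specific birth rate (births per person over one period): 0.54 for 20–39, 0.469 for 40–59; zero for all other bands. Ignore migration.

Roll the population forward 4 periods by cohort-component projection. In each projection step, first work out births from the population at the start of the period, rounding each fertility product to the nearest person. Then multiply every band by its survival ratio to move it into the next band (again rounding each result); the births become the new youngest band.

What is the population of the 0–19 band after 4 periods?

Numbering the bands 1..4 from youngest to oldest:
Period 1:
Births: 6150 * 0.54 = 3321  |  2150 * 0.469 = 1008 ⇒ total 4329
Band 2: 1850 * 0.977 = 1807
Band 3: 6150 * 0.975 = 5996
Band 4: 2150 * 0.991 = 2131
Giving 4329 / 1807 / 5996 / 2131.
Period 2:
Births: 1807 * 0.54 = 976  |  5996 * 0.469 = 2812 ⇒ total 3788
Band 2: 4329 * 0.977 = 4229
Band 3: 1807 * 0.975 = 1762
Band 4: 5996 * 0.991 = 5942
Giving 3788 / 4229 / 1762 / 5942.
Period 3:
Births: 4229 * 0.54 = 2284  |  1762 * 0.469 = 826 ⇒ total 3110
Band 2: 3788 * 0.977 = 3701
Band 3: 4229 * 0.975 = 4123
Band 4: 1762 * 0.991 = 1746
Giving 3110 / 3701 / 4123 / 1746.
Period 4:
Births: 3701 * 0.54 = 1999  |  4123 * 0.469 = 1934 ⇒ total 3933
Band 2: 3110 * 0.977 = 3038
Band 3: 3701 * 0.975 = 3608
Band 4: 4123 * 0.991 = 4086
Giving 3933 / 3038 / 3608 / 4086.

3933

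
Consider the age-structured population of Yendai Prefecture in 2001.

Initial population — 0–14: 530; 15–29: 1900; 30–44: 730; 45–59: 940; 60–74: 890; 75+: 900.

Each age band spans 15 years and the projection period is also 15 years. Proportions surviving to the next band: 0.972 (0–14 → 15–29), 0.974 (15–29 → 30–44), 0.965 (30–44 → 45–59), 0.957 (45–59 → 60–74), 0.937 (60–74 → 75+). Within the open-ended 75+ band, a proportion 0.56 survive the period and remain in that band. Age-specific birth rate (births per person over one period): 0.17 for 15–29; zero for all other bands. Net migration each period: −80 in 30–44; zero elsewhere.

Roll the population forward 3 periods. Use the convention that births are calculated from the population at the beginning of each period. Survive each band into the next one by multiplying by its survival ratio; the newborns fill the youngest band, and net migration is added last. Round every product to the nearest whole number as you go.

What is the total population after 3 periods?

— Period 1 —
Births: 1900 × 0.17 = 323
15–29: 530 × 0.972 = 515
30–44: 1900 × 0.974 = 1851
45–59: 730 × 0.965 = 704
60–74: 940 × 0.957 = 900
75+: 890 × 0.937 + 900 × 0.56 = 834 + 504 = 1338
Net migration: 30–44 − 80 → 1771
→ [323, 515, 1771, 704, 900, 1338]
— Period 2 —
Births: 515 × 0.17 = 88
15–29: 323 × 0.972 = 314
30–44: 515 × 0.974 = 502
45–59: 1771 × 0.965 = 1709
60–74: 704 × 0.957 = 674
75+: 900 × 0.937 + 1338 × 0.56 = 843 + 749 = 1592
Net migration: 30–44 − 80 → 422
→ [88, 314, 422, 1709, 674, 1592]
— Period 3 —
Births: 314 × 0.17 = 53
15–29: 88 × 0.972 = 86
30–44: 314 × 0.974 = 306
45–59: 422 × 0.965 = 407
60–74: 1709 × 0.957 = 1636
75+: 674 × 0.937 + 1592 × 0.56 = 632 + 892 = 1524
Net migration: 30–44 − 80 → 226
→ [53, 86, 226, 407, 1636, 1524]
Total after period 3: 53 + 86 + 226 + 407 + 1636 + 1524 = 3932

3932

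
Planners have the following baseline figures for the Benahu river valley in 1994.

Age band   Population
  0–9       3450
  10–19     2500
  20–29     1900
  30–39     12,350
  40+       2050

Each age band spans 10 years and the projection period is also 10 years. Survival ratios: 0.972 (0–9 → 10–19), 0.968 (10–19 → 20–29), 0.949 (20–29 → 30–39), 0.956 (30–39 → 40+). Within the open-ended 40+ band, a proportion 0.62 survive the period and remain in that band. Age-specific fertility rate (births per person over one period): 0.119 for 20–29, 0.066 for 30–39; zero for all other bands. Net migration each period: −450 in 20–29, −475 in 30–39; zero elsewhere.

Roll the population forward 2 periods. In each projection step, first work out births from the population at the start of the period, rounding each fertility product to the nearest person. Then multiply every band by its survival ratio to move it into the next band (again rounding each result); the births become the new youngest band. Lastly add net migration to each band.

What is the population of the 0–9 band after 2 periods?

322

(Groups numbered youngest = 1 to oldest = 5.)
[period 1]
Births: 1900 × 0.119 = 226  |  12350 × 0.066 = 815 → 1041
Group 2: 3450 × 0.972 = 3353
Group 3: 2500 × 0.968 = 2420
Group 4: 1900 × 0.949 = 1803
Group 5: 12350 × 0.956 + 2050 × 0.62 = 11807 + 1271 = 13078
Net migration: Group 3 − 450 → 1970; Group 4 − 475 → 1328
End of period: [1041, 3353, 1970, 1328, 13078]
[period 2]
Births: 1970 × 0.119 = 234  |  1328 × 0.066 = 88 → 322
Group 2: 1041 × 0.972 = 1012
Group 3: 3353 × 0.968 = 3246
Group 4: 1970 × 0.949 = 1870
Group 5: 1328 × 0.956 + 13078 × 0.62 = 1270 + 8108 = 9378
Net migration: Group 3 − 450 → 2796; Group 4 − 475 → 1395
End of period: [322, 1012, 2796, 1395, 9378]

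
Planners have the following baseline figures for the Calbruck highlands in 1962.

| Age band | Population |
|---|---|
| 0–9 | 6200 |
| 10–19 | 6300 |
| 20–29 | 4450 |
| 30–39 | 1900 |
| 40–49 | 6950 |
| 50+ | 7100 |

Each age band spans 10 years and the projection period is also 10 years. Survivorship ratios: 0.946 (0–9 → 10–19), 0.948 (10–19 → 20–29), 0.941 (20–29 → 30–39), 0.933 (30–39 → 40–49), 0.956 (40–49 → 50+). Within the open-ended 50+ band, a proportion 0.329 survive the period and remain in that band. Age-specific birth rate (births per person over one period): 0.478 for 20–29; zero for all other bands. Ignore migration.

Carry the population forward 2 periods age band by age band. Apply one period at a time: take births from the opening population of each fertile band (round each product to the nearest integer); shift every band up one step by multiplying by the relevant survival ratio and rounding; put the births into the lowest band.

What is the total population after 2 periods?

24602

Period 1.
Births: 4450 × 0.478 = 2127
10–19: 6200 × 0.946 = 5865
20–29: 6300 × 0.948 = 5972
30–39: 4450 × 0.941 = 4187
40–49: 1900 × 0.933 = 1773
50+: 6950 × 0.956 + 7100 × 0.329 = 6644 + 2336 = 8980
Giving 2127 / 5865 / 5972 / 4187 / 1773 / 8980.
Period 2.
Births: 5972 × 0.478 = 2855
10–19: 2127 × 0.946 = 2012
20–29: 5865 × 0.948 = 5560
30–39: 5972 × 0.941 = 5620
40–49: 4187 × 0.933 = 3906
50+: 1773 × 0.956 + 8980 × 0.329 = 1695 + 2954 = 4649
Giving 2855 / 2012 / 5560 / 5620 / 3906 / 4649.
Total after period 2: 2855 + 2012 + 5560 + 5620 + 3906 + 4649 = 24602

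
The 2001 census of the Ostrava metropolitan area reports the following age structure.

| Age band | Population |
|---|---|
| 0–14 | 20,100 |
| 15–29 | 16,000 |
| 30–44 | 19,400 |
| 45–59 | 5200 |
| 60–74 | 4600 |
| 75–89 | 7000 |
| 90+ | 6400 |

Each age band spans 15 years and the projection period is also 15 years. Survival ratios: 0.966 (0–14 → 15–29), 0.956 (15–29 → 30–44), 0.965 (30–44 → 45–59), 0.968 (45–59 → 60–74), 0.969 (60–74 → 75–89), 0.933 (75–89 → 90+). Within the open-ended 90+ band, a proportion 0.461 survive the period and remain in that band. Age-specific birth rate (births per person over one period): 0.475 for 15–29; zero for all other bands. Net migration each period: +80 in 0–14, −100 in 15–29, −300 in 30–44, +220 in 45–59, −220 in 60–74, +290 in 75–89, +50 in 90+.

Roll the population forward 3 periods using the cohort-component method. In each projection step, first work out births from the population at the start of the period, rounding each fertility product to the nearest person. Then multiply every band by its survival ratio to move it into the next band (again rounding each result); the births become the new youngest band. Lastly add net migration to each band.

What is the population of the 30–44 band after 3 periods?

Let group 1 be 0–14 through group 7 = 90+.
Period 1.
Births: 16000 × 0.475 = 7600
Group 2: 20100 × 0.966 = 19417
Group 3: 16000 × 0.956 = 15296
Group 4: 19400 × 0.965 = 18721
Group 5: 5200 × 0.968 = 5034
Group 6: 4600 × 0.969 = 4457
Group 7: 7000 × 0.933 + 6400 × 0.461 = 6531 + 2950 = 9481
Net migration: Group 1 + 80 → 7680; Group 2 − 100 → 19317; Group 3 − 300 → 14996; Group 4 + 220 → 18941; Group 5 − 220 → 4814; Group 6 + 290 → 4747; Group 7 + 50 → 9531
Giving 7680 / 19317 / 14996 / 18941 / 4814 / 4747 / 9531.
Period 2.
Births: 19317 × 0.475 = 9176
Group 2: 7680 × 0.966 = 7419
Group 3: 19317 × 0.956 = 18467
Group 4: 14996 × 0.965 = 14471
Group 5: 18941 × 0.968 = 18335
Group 6: 4814 × 0.969 = 4665
Group 7: 4747 × 0.933 + 9531 × 0.461 = 4429 + 4394 = 8823
Net migration: Group 1 + 80 → 9256; Group 2 − 100 → 7319; Group 3 − 300 → 18167; Group 4 + 220 → 14691; Group 5 − 220 → 18115; Group 6 + 290 → 4955; Group 7 + 50 → 8873
Giving 9256 / 7319 / 18167 / 14691 / 18115 / 4955 / 8873.
Period 3.
Births: 7319 × 0.475 = 3477
Group 2: 9256 × 0.966 = 8941
Group 3: 7319 × 0.956 = 6997
Group 4: 18167 × 0.965 = 17531
Group 5: 14691 × 0.968 = 14221
Group 6: 18115 × 0.969 = 17553
Group 7: 4955 × 0.933 + 8873 × 0.461 = 4623 + 4090 = 8713
Net migration: Group 1 + 80 → 3557; Group 2 − 100 → 8841; Group 3 − 300 → 6697; Group 4 + 220 → 17751; Group 5 − 220 → 14001; Group 6 + 290 → 17843; Group 7 + 50 → 8763
Giving 3557 / 8841 / 6697 / 17751 / 14001 / 17843 / 8763.

6697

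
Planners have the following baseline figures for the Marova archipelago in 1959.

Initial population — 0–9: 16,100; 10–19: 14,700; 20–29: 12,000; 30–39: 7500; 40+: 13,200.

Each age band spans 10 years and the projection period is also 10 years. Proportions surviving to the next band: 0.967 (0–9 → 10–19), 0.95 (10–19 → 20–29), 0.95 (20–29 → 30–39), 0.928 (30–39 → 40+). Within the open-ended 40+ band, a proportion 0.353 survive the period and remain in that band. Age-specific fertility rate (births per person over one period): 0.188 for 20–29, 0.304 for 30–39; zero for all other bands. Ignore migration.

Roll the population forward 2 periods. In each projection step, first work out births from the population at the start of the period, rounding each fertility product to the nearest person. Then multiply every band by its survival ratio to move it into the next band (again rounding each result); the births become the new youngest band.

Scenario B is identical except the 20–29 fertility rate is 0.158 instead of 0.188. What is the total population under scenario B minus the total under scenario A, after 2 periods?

-767

Numbering the groups 1..5 from youngest to oldest:
Period 1:
Births: 12000 × 0.188 = 2256  |  7500 × 0.304 = 2280 → 4536
Group 2: 16100 × 0.967 = 15569
Group 3: 14700 × 0.95 = 13965
Group 4: 12000 × 0.95 = 11400
Group 5: 7500 × 0.928 + 13200 × 0.353 = 6960 + 4660 = 11620
Giving 4536 / 15569 / 13965 / 11400 / 11620.
Period 2:
Births: 13965 × 0.188 = 2625  |  11400 × 0.304 = 3466 → 6091
Group 2: 4536 × 0.967 = 4386
Group 3: 15569 × 0.95 = 14791
Group 4: 13965 × 0.95 = 13267
Group 5: 11400 × 0.928 + 11620 × 0.353 = 10579 + 4102 = 14681
Giving 6091 / 4386 / 14791 / 13267 / 14681.
Scenario A total after 2 periods: 53216
Scenario B projection —
Period 1:
Births: 12000 × 0.158 = 1896  |  7500 × 0.304 = 2280 → 4176
Group 2: 16100 × 0.967 = 15569
Group 3: 14700 × 0.95 = 13965
Group 4: 12000 × 0.95 = 11400
Group 5: 7500 × 0.928 + 13200 × 0.353 = 6960 + 4660 = 11620
Giving 4176 / 15569 / 13965 / 11400 / 11620.
Period 2:
Births: 13965 × 0.158 = 2206  |  11400 × 0.304 = 3466 → 5672
Group 2: 4176 × 0.967 = 4038
Group 3: 15569 × 0.95 = 14791
Group 4: 13965 × 0.95 = 13267
Group 5: 11400 × 0.928 + 11620 × 0.353 = 10579 + 4102 = 14681
Giving 5672 / 4038 / 14791 / 13267 / 14681.
Scenario B total after 2 periods: 52449
Difference B − A = 52449 − 53216 = -767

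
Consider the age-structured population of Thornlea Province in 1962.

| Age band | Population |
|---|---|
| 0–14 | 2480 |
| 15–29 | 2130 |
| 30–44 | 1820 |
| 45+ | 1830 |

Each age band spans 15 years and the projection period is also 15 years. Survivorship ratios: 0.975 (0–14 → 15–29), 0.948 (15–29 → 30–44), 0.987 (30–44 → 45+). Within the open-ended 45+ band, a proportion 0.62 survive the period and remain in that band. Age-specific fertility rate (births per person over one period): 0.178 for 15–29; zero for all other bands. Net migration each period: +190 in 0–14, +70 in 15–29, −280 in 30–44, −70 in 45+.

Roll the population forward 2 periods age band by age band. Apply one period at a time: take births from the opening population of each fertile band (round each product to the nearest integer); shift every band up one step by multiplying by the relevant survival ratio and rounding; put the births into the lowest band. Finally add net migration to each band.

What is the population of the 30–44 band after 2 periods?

2079

— Period 1 —
Births: 2130 × 0.178 = 379
15–29: 2480 × 0.975 = 2418
30–44: 2130 × 0.948 = 2019
45+: 1820 × 0.987 + 1830 × 0.62 = 1796 + 1135 = 2931
Net migration: 0–14 + 190 → 569; 15–29 + 70 → 2488; 30–44 − 280 → 1739; 45+ − 70 → 2861
→ [569, 2488, 1739, 2861]
— Period 2 —
Births: 2488 × 0.178 = 443
15–29: 569 × 0.975 = 555
30–44: 2488 × 0.948 = 2359
45+: 1739 × 0.987 + 2861 × 0.62 = 1716 + 1774 = 3490
Net migration: 0–14 + 190 → 633; 15–29 + 70 → 625; 30–44 − 280 → 2079; 45+ − 70 → 3420
→ [633, 625, 2079, 3420]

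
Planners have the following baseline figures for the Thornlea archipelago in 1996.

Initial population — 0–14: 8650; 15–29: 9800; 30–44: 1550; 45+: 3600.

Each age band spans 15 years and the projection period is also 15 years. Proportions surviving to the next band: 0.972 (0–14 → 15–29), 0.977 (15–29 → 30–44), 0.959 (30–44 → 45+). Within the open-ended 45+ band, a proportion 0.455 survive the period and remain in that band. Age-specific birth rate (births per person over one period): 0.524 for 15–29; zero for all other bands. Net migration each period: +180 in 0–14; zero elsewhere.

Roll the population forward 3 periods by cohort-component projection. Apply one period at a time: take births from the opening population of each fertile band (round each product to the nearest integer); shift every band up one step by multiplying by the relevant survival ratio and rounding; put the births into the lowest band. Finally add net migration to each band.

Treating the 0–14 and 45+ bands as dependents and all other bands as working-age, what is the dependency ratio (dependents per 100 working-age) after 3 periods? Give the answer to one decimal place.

164.0

Let band 1 be 0–14 through band 4 = 45+.
Period 1:
Births: 9800 * 0.524 = 5135
Band 2: 8650 * 0.972 = 8408
Band 3: 9800 * 0.977 = 9575
Band 4: 1550 * 0.959 + 3600 * 0.455 = 1486 + 1638 = 3124
Net migration: Band 1 + 180 → 5315
End of period: [5315, 8408, 9575, 3124]
Period 2:
Births: 8408 * 0.524 = 4406
Band 2: 5315 * 0.972 = 5166
Band 3: 8408 * 0.977 = 8215
Band 4: 9575 * 0.959 + 3124 * 0.455 = 9182 + 1421 = 10603
Net migration: Band 1 + 180 → 4586
End of period: [4586, 5166, 8215, 10603]
Period 3:
Births: 5166 * 0.524 = 2707
Band 2: 4586 * 0.972 = 4458
Band 3: 5166 * 0.977 = 5047
Band 4: 8215 * 0.959 + 10603 * 0.455 = 7878 + 4824 = 12702
Net migration: Band 1 + 180 → 2887
End of period: [2887, 4458, 5047, 12702]
Dependents (band 0–14 + band 45+) = 2887 + 12702 = 15589; working-age = 9505; ratio = 15589/9505 × 100 = 164.0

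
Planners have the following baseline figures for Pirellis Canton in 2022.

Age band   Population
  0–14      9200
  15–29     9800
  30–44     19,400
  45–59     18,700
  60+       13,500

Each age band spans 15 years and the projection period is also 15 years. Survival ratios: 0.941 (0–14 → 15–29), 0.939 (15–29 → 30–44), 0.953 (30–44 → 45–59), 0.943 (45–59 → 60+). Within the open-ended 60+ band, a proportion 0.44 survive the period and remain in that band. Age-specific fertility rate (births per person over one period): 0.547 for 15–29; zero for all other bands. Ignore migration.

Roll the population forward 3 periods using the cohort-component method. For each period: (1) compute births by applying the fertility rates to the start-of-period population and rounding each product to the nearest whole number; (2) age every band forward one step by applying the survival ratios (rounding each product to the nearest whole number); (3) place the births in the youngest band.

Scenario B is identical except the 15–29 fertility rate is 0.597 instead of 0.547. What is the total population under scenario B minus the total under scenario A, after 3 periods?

Numbering the groups 1..5 from youngest to oldest:
— Period 1 —
Births: 9800 * 0.547 = 5361
Group 2: 9200 * 0.941 = 8657
Group 3: 9800 * 0.939 = 9202
Group 4: 19400 * 0.953 = 18488
Group 5: 18700 * 0.943 + 13500 * 0.44 = 17634 + 5940 = 23574
→ [5361, 8657, 9202, 18488, 23574]
— Period 2 —
Births: 8657 * 0.547 = 4735
Group 2: 5361 * 0.941 = 5045
Group 3: 8657 * 0.939 = 8129
Group 4: 9202 * 0.953 = 8770
Group 5: 18488 * 0.943 + 23574 * 0.44 = 17434 + 10373 = 27807
→ [4735, 5045, 8129, 8770, 27807]
— Period 3 —
Births: 5045 * 0.547 = 2760
Group 2: 4735 * 0.941 = 4456
Group 3: 5045 * 0.939 = 4737
Group 4: 8129 * 0.953 = 7747
Group 5: 8770 * 0.943 + 27807 * 0.44 = 8270 + 12235 = 20505
→ [2760, 4456, 4737, 7747, 20505]
Scenario A total after 3 periods: 40205
Scenario B projection —
— Period 1 —
Births: 9800 * 0.597 = 5851
Group 2: 9200 * 0.941 = 8657
Group 3: 9800 * 0.939 = 9202
Group 4: 19400 * 0.953 = 18488
Group 5: 18700 * 0.943 + 13500 * 0.44 = 17634 + 5940 = 23574
→ [5851, 8657, 9202, 18488, 23574]
— Period 2 —
Births: 8657 * 0.597 = 5168
Group 2: 5851 * 0.941 = 5506
Group 3: 8657 * 0.939 = 8129
Group 4: 9202 * 0.953 = 8770
Group 5: 18488 * 0.943 + 23574 * 0.44 = 17434 + 10373 = 27807
→ [5168, 5506, 8129, 8770, 27807]
— Period 3 —
Births: 5506 * 0.597 = 3287
Group 2: 5168 * 0.941 = 4863
Group 3: 5506 * 0.939 = 5170
Group 4: 8129 * 0.953 = 7747
Group 5: 8770 * 0.943 + 27807 * 0.44 = 8270 + 12235 = 20505
→ [3287, 4863, 5170, 7747, 20505]
Scenario B total after 3 periods: 41572
Difference B − A = 41572 − 40205 = 1367

1367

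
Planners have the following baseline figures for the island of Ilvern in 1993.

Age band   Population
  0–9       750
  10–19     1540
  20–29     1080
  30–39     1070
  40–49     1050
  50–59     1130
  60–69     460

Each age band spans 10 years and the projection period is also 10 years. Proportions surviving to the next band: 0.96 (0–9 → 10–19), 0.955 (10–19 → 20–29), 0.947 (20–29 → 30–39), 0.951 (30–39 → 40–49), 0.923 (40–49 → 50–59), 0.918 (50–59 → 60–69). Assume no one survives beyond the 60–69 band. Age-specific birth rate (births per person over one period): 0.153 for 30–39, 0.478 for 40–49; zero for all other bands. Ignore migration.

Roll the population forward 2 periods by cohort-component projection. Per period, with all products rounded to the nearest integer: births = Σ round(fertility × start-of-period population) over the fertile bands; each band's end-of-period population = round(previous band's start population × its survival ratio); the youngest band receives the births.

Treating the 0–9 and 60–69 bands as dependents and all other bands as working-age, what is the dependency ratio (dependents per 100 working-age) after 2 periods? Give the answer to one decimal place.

Let band 1 be 0–9 through band 7 = 60–69.
After projecting period 1:
Births: 1070 * 0.153 = 164, 1050 * 0.478 = 502 ⇒ total 666
Band 2: 750 * 0.96 = 720
Band 3: 1540 * 0.955 = 1471
Band 4: 1080 * 0.947 = 1023
Band 5: 1070 * 0.951 = 1018
Band 6: 1050 * 0.923 = 969
Band 7: 1130 * 0.918 = 1037
→ [666, 720, 1471, 1023, 1018, 969, 1037]
After projecting period 2:
Births: 1023 * 0.153 = 157, 1018 * 0.478 = 487 ⇒ total 644
Band 2: 666 * 0.96 = 639
Band 3: 720 * 0.955 = 688
Band 4: 1471 * 0.947 = 1393
Band 5: 1023 * 0.951 = 973
Band 6: 1018 * 0.923 = 940
Band 7: 969 * 0.918 = 890
→ [644, 639, 688, 1393, 973, 940, 890]
Dependents (band 0–9 + band 60–69) = 644 + 890 = 1534; working-age = 4633; ratio = 1534/4633 × 100 = 33.1

33.1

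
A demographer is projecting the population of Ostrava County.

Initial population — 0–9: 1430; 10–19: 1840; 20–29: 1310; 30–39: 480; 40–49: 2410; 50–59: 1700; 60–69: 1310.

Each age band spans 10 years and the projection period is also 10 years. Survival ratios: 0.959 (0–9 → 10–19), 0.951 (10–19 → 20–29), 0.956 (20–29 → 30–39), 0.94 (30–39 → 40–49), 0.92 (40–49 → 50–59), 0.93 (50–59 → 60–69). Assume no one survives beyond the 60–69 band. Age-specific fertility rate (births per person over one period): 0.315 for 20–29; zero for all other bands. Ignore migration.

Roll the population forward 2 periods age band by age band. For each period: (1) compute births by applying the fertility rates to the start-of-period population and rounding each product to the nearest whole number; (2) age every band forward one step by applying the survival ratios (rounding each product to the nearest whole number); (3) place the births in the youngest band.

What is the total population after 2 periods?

7578

(Groups numbered youngest = 1 to oldest = 7.)
Period 1.
Births: 1310 × 0.315 = 413
Group 2: 1430 × 0.959 = 1371
Group 3: 1840 × 0.951 = 1750
Group 4: 1310 × 0.956 = 1252
Group 5: 480 × 0.94 = 451
Group 6: 2410 × 0.92 = 2217
Group 7: 1700 × 0.93 = 1581
Population now: 0–9=413, 10–19=1371, 20–29=1750, 30–39=1252, 40–49=451, 50–59=2217, 60–69=1581
Period 2.
Births: 1750 × 0.315 = 551
Group 2: 413 × 0.959 = 396
Group 3: 1371 × 0.951 = 1304
Group 4: 1750 × 0.956 = 1673
Group 5: 1252 × 0.94 = 1177
Group 6: 451 × 0.92 = 415
Group 7: 2217 × 0.93 = 2062
Population now: 0–9=551, 10–19=396, 20–29=1304, 30–39=1673, 40–49=1177, 50–59=415, 60–69=2062
Total after period 2: 551 + 396 + 1304 + 1673 + 1177 + 415 + 2062 = 7578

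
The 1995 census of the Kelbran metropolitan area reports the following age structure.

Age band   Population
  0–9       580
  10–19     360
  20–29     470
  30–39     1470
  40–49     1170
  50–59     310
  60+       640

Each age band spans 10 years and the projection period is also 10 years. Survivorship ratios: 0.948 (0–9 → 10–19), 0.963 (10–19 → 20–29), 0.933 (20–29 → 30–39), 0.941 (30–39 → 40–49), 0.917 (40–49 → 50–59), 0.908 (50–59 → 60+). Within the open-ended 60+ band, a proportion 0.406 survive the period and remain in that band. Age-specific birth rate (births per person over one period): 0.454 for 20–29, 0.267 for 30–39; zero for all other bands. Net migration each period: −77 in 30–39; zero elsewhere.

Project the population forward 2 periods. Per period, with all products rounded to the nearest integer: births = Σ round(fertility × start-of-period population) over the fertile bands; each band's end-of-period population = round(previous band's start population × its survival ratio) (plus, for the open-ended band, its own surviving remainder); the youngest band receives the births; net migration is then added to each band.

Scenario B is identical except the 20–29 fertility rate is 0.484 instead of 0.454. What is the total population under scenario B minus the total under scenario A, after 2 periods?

Call the bands 1 to 7, youngest first.
— Period 1 —
Births: 470 × 0.454 = 213 ; 1470 × 0.267 = 392 ⇒ total 605
Band 2: 580 × 0.948 = 550
Band 3: 360 × 0.963 = 347
Band 4: 470 × 0.933 = 439
Band 5: 1470 × 0.941 = 1383
Band 6: 1170 × 0.917 = 1073
Band 7: 310 × 0.908 + 640 × 0.406 = 281 + 260 = 541
Net migration: Band 4 − 77 → 362
Population now: 0–9=605, 10–19=550, 20–29=347, 30–39=362, 40–49=1383, 50–59=1073, 60+=541
— Period 2 —
Births: 347 × 0.454 = 158 ; 362 × 0.267 = 97 ⇒ total 255
Band 2: 605 × 0.948 = 574
Band 3: 550 × 0.963 = 530
Band 4: 347 × 0.933 = 324
Band 5: 362 × 0.941 = 341
Band 6: 1383 × 0.917 = 1268
Band 7: 1073 × 0.908 + 541 × 0.406 = 974 + 220 = 1194
Net migration: Band 4 − 77 → 247
Population now: 0–9=255, 10–19=574, 20–29=530, 30–39=247, 40–49=341, 50–59=1268, 60+=1194
Scenario A total after 2 periods: 4409
Scenario B projection —
— Period 1 —
Births: 470 × 0.484 = 227 ; 1470 × 0.267 = 392 ⇒ total 619
Band 2: 580 × 0.948 = 550
Band 3: 360 × 0.963 = 347
Band 4: 470 × 0.933 = 439
Band 5: 1470 × 0.941 = 1383
Band 6: 1170 × 0.917 = 1073
Band 7: 310 × 0.908 + 640 × 0.406 = 281 + 260 = 541
Net migration: Band 4 − 77 → 362
Population now: 0–9=619, 10–19=550, 20–29=347, 30–39=362, 40–49=1383, 50–59=1073, 60+=541
— Period 2 —
Births: 347 × 0.484 = 168 ; 362 × 0.267 = 97 ⇒ total 265
Band 2: 619 × 0.948 = 587
Band 3: 550 × 0.963 = 530
Band 4: 347 × 0.933 = 324
Band 5: 362 × 0.941 = 341
Band 6: 1383 × 0.917 = 1268
Band 7: 1073 × 0.908 + 541 × 0.406 = 974 + 220 = 1194
Net migration: Band 4 − 77 → 247
Population now: 0–9=265, 10–19=587, 20–29=530, 30–39=247, 40–49=341, 50–59=1268, 60+=1194
Scenario B total after 2 periods: 4432
Difference B − A = 4432 − 4409 = 23

23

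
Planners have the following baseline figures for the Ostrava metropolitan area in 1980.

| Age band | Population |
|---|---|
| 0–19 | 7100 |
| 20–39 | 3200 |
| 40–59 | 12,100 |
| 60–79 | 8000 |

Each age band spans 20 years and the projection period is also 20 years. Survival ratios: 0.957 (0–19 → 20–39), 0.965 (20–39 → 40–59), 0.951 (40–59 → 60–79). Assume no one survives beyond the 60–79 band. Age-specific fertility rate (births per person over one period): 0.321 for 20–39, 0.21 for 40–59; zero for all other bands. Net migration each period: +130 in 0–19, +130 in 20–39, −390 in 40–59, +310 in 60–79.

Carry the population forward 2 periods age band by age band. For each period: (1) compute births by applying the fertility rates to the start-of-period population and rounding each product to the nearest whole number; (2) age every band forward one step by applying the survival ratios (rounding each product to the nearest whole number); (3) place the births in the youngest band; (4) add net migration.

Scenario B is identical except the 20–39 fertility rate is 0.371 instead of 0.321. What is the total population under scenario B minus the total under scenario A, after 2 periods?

499

Call the groups 1 to 4, youngest first.
[period 1]
Births: 3200 × 0.321 = 1027  |  12100 × 0.21 = 2541 ⇒ total 3568
Group 2: 7100 × 0.957 = 6795
Group 3: 3200 × 0.965 = 3088
Group 4: 12100 × 0.951 = 11507
Net migration: Group 1 + 130 → 3698; Group 2 + 130 → 6925; Group 3 − 390 → 2698; Group 4 + 310 → 11817
Giving 3698 / 6925 / 2698 / 11817.
[period 2]
Births: 6925 × 0.321 = 2223  |  2698 × 0.21 = 567 ⇒ total 2790
Group 2: 3698 × 0.957 = 3539
Group 3: 6925 × 0.965 = 6683
Group 4: 2698 × 0.951 = 2566
Net migration: Group 1 + 130 → 2920; Group 2 + 130 → 3669; Group 3 − 390 → 6293; Group 4 + 310 → 2876
Giving 2920 / 3669 / 6293 / 2876.
Scenario A total after 2 periods: 15758
Scenario B projection —
[period 1]
Births: 3200 × 0.371 = 1187  |  12100 × 0.21 = 2541 ⇒ total 3728
Group 2: 7100 × 0.957 = 6795
Group 3: 3200 × 0.965 = 3088
Group 4: 12100 × 0.951 = 11507
Net migration: Group 1 + 130 → 3858; Group 2 + 130 → 6925; Group 3 − 390 → 2698; Group 4 + 310 → 11817
Giving 3858 / 6925 / 2698 / 11817.
[period 2]
Births: 6925 × 0.371 = 2569  |  2698 × 0.21 = 567 ⇒ total 3136
Group 2: 3858 × 0.957 = 3692
Group 3: 6925 × 0.965 = 6683
Group 4: 2698 × 0.951 = 2566
Net migration: Group 1 + 130 → 3266; Group 2 + 130 → 3822; Group 3 − 390 → 6293; Group 4 + 310 → 2876
Giving 3266 / 3822 / 6293 / 2876.
Scenario B total after 2 periods: 16257
Difference B − A = 16257 − 15758 = 499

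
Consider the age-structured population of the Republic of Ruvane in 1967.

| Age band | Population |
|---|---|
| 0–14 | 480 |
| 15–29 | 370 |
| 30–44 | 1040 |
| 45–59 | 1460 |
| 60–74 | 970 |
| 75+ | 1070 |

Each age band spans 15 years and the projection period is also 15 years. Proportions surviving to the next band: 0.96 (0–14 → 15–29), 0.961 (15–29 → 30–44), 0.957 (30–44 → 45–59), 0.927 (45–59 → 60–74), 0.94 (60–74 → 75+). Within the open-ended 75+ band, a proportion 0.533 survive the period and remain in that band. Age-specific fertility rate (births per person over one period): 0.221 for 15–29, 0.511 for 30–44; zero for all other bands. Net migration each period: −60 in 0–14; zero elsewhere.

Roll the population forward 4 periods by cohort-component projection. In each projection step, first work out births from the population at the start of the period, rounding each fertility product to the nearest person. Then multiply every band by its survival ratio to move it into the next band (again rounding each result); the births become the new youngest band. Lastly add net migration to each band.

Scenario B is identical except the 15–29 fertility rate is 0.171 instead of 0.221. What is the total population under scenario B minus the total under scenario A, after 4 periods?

-90

Let band 1 be 0–14 through band 6 = 75+.
[period 1]
Births: 370 × 0.221 = 82 ; 1040 × 0.511 = 531 ⇒ total 613
Band 2: 480 × 0.96 = 461
Band 3: 370 × 0.961 = 356
Band 4: 1040 × 0.957 = 995
Band 5: 1460 × 0.927 = 1353
Band 6: 970 × 0.94 + 1070 × 0.533 = 912 + 570 = 1482
Net migration: Band 1 − 60 → 553
End of period: [553, 461, 356, 995, 1353, 1482]
[period 2]
Births: 461 × 0.221 = 102 ; 356 × 0.511 = 182 ⇒ total 284
Band 2: 553 × 0.96 = 531
Band 3: 461 × 0.961 = 443
Band 4: 356 × 0.957 = 341
Band 5: 995 × 0.927 = 922
Band 6: 1353 × 0.94 + 1482 × 0.533 = 1272 + 790 = 2062
Net migration: Band 1 − 60 → 224
End of period: [224, 531, 443, 341, 922, 2062]
[period 3]
Births: 531 × 0.221 = 117 ; 443 × 0.511 = 226 ⇒ total 343
Band 2: 224 × 0.96 = 215
Band 3: 531 × 0.961 = 510
Band 4: 443 × 0.957 = 424
Band 5: 341 × 0.927 = 316
Band 6: 922 × 0.94 + 2062 × 0.533 = 867 + 1099 = 1966
Net migration: Band 1 − 60 → 283
End of period: [283, 215, 510, 424, 316, 1966]
[period 4]
Births: 215 × 0.221 = 48 ; 510 × 0.511 = 261 ⇒ total 309
Band 2: 283 × 0.96 = 272
Band 3: 215 × 0.961 = 207
Band 4: 510 × 0.957 = 488
Band 5: 424 × 0.927 = 393
Band 6: 316 × 0.94 + 1966 × 0.533 = 297 + 1048 = 1345
Net migration: Band 1 − 60 → 249
End of period: [249, 272, 207, 488, 393, 1345]
Scenario A total after 4 periods: 2954
Scenario B projection —
[period 1]
Births: 370 × 0.171 = 63 ; 1040 × 0.511 = 531 ⇒ total 594
Band 2: 480 × 0.96 = 461
Band 3: 370 × 0.961 = 356
Band 4: 1040 × 0.957 = 995
Band 5: 1460 × 0.927 = 1353
Band 6: 970 × 0.94 + 1070 × 0.533 = 912 + 570 = 1482
Net migration: Band 1 − 60 → 534
End of period: [534, 461, 356, 995, 1353, 1482]
[period 2]
Births: 461 × 0.171 = 79 ; 356 × 0.511 = 182 ⇒ total 261
Band 2: 534 × 0.96 = 513
Band 3: 461 × 0.961 = 443
Band 4: 356 × 0.957 = 341
Band 5: 995 × 0.927 = 922
Band 6: 1353 × 0.94 + 1482 × 0.533 = 1272 + 790 = 2062
Net migration: Band 1 − 60 → 201
End of period: [201, 513, 443, 341, 922, 2062]
[period 3]
Births: 513 × 0.171 = 88 ; 443 × 0.511 = 226 ⇒ total 314
Band 2: 201 × 0.96 = 193
Band 3: 513 × 0.961 = 493
Band 4: 443 × 0.957 = 424
Band 5: 341 × 0.927 = 316
Band 6: 922 × 0.94 + 2062 × 0.533 = 867 + 1099 = 1966
Net migration: Band 1 − 60 → 254
End of period: [254, 193, 493, 424, 316, 1966]
[period 4]
Births: 193 × 0.171 = 33 ; 493 × 0.511 = 252 ⇒ total 285
Band 2: 254 × 0.96 = 244
Band 3: 193 × 0.961 = 185
Band 4: 493 × 0.957 = 472
Band 5: 424 × 0.927 = 393
Band 6: 316 × 0.94 + 1966 × 0.533 = 297 + 1048 = 1345
Net migration: Band 1 − 60 → 225
End of period: [225, 244, 185, 472, 393, 1345]
Scenario B total after 4 periods: 2864
Difference B − A = 2864 − 2954 = -90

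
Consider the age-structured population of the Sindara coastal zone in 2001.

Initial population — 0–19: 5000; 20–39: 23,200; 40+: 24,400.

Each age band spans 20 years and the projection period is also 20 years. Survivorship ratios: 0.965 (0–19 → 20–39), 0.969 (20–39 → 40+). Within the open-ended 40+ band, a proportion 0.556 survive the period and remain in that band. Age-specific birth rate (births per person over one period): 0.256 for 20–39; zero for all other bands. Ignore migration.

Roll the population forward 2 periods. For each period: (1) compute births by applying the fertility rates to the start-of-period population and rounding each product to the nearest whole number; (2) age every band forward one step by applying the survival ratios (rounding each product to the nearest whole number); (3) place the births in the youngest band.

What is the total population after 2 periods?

Numbering the groups 1..3 from youngest to oldest:
— Period 1 —
Births: 23200 × 0.256 = 5939
Group 2: 5000 × 0.965 = 4825
Group 3: 23200 × 0.969 + 24400 × 0.556 = 22481 + 13566 = 36047
Population now: 0–19=5939, 20–39=4825, 40+=36047
— Period 2 —
Births: 4825 × 0.256 = 1235
Group 2: 5939 × 0.965 = 5731
Group 3: 4825 × 0.969 + 36047 × 0.556 = 4675 + 20042 = 24717
Population now: 0–19=1235, 20–39=5731, 40+=24717
Total after period 2: 1235 + 5731 + 24717 = 31683

31683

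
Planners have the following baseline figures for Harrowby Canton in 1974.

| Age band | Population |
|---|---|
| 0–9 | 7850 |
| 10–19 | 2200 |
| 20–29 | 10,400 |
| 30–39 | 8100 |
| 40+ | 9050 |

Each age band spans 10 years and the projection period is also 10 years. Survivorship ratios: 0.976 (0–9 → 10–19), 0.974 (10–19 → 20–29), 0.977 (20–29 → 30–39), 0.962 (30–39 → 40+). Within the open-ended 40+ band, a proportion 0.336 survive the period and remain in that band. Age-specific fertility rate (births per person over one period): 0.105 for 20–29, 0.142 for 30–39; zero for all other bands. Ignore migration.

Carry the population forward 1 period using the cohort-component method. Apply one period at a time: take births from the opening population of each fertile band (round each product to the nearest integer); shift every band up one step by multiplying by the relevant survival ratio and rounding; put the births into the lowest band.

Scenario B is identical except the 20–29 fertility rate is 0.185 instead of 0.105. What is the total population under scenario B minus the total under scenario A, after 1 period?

832

Let group 1 be 0–9 through group 5 = 40+.
After projecting period 1:
Births: 10400 × 0.105 = 1092  |  8100 × 0.142 = 1150 — total 2242
Group 2: 7850 × 0.976 = 7662
Group 3: 2200 × 0.974 = 2143
Group 4: 10400 × 0.977 = 10161
Group 5: 8100 × 0.962 + 9050 × 0.336 = 7792 + 3041 = 10833
Giving 2242 / 7662 / 2143 / 10161 / 10833.
Scenario A total after 1 period: 33041
Scenario B projection —
After projecting period 1:
Births: 10400 × 0.185 = 1924  |  8100 × 0.142 = 1150 — total 3074
Group 2: 7850 × 0.976 = 7662
Group 3: 2200 × 0.974 = 2143
Group 4: 10400 × 0.977 = 10161
Group 5: 8100 × 0.962 + 9050 × 0.336 = 7792 + 3041 = 10833
Giving 3074 / 7662 / 2143 / 10161 / 10833.
Scenario B total after 1 period: 33873
Difference B − A = 33873 − 33041 = 832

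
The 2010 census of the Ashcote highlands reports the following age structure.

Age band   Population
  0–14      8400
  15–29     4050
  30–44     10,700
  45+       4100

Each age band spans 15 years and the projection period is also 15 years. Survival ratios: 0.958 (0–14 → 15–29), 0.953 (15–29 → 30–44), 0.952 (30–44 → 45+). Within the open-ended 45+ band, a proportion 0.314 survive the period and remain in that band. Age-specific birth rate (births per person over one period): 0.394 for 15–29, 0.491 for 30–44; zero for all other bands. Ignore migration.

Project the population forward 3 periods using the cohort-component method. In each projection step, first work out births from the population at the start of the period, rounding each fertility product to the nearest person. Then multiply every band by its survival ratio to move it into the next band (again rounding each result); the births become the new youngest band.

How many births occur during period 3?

6350

Numbering the groups 1..4 from youngest to oldest:
[period 1]
Births: 4050 × 0.394 = 1596, 10700 × 0.491 = 5254 → total 6850
Group 2: 8400 × 0.958 = 8047
Group 3: 4050 × 0.953 = 3860
Group 4: 10700 × 0.952 + 4100 × 0.314 = 10186 + 1287 = 11473
Giving 6850 / 8047 / 3860 / 11473.
[period 2]
Births: 8047 × 0.394 = 3171, 3860 × 0.491 = 1895 → total 5066
Group 2: 6850 × 0.958 = 6562
Group 3: 8047 × 0.953 = 7669
Group 4: 3860 × 0.952 + 11473 × 0.314 = 3675 + 3603 = 7278
Giving 5066 / 6562 / 7669 / 7278.
[period 3]
Births: 6562 × 0.394 = 2585, 7669 × 0.491 = 3765 → total 6350
Group 2: 5066 × 0.958 = 4853
Group 3: 6562 × 0.953 = 6254
Group 4: 7669 × 0.952 + 7278 × 0.314 = 7301 + 2285 = 9586
Giving 6350 / 4853 / 6254 / 9586.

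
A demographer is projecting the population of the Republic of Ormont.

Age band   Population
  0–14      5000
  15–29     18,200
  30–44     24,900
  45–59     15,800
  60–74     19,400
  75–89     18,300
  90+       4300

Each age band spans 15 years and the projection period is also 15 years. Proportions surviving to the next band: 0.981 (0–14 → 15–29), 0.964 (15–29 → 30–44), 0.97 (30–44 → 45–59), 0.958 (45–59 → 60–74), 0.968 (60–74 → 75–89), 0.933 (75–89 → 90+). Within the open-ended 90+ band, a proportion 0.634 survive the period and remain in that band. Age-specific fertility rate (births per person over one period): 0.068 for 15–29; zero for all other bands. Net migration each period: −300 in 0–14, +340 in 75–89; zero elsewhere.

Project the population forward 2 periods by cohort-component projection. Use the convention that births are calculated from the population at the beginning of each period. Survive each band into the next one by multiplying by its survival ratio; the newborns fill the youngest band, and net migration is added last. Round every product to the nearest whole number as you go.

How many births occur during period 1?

1238

Call the bands 1 to 7, youngest first.
— Period 1 —
Births: 18200 × 0.068 = 1238
Band 2: 5000 × 0.981 = 4905
Band 3: 18200 × 0.964 = 17545
Band 4: 24900 × 0.97 = 24153
Band 5: 15800 × 0.958 = 15136
Band 6: 19400 × 0.968 = 18779
Band 7: 18300 × 0.933 + 4300 × 0.634 = 17074 + 2726 = 19800
Net migration: Band 1 − 300 → 938; Band 6 + 340 → 19119
End of period: [938, 4905, 17545, 24153, 15136, 19119, 19800]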